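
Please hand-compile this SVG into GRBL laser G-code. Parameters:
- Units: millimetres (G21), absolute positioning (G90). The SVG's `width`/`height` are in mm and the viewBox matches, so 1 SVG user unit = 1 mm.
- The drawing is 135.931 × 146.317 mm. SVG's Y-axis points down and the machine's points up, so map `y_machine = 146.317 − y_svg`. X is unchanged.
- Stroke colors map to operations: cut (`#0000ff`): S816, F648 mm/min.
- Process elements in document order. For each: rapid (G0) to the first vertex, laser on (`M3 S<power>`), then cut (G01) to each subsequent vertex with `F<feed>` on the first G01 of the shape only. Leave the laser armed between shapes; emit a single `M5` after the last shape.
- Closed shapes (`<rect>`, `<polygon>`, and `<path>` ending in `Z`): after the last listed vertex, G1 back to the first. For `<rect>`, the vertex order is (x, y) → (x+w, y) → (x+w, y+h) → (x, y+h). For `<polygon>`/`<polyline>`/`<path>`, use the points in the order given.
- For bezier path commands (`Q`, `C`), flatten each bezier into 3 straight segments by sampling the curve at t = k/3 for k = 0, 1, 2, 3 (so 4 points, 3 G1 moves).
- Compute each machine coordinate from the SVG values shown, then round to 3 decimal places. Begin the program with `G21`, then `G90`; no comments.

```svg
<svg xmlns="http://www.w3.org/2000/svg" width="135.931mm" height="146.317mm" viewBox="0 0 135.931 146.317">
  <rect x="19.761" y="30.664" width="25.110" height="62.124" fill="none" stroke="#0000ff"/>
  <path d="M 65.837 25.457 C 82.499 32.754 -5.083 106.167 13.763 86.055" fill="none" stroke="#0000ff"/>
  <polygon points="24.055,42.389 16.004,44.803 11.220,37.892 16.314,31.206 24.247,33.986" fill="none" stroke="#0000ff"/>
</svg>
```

viewBox `0 0 135.931 146.317` with mm width/height → 1 unit = 1 mm. Flip: y_m = 146.317 − y_svg.

**Shape 1** — `<rect>` rectangle, stroke `#0000ff` → cut (S816, F648). Machine vertices: (19.761,115.653) → (44.871,115.653) → (44.871,53.529) → (19.761,53.529) → (19.761,115.653). Closed: final G1 returns to the first vertex.

**Shape 2** — `<path>` cubic bezier, stroke `#0000ff` → cut (S816, F648). Control points (SVG): P0=(65.837,25.457), P1=(82.499,32.754), P2=(-5.083,106.167), P3=(13.763,86.055); sampled at t=k/3. Machine vertices: (65.837,120.860) → (55.554,97.437) → (22.590,65.412) → (13.763,60.262). Open path.

**Shape 3** — `<polygon>` regular polygon, stroke `#0000ff` → cut (S816, F648). Machine vertices: (24.055,103.928) → (16.004,101.514) → (11.220,108.425) → (16.314,115.111) → (24.247,112.331) → (24.055,103.928). Closed: final G1 returns to the first vertex.

G21
G90
G0 X19.761 Y115.653
M3 S816
G01 X44.871 Y115.653 F648
G01 X44.871 Y53.529
G01 X19.761 Y53.529
G01 X19.761 Y115.653
G0 X65.837 Y120.860
M3 S816
G01 X55.554 Y97.437 F648
G01 X22.590 Y65.412
G01 X13.763 Y60.262
G0 X24.055 Y103.928
M3 S816
G01 X16.004 Y101.514 F648
G01 X11.220 Y108.425
G01 X16.314 Y115.111
G01 X24.247 Y112.331
G01 X24.055 Y103.928
M5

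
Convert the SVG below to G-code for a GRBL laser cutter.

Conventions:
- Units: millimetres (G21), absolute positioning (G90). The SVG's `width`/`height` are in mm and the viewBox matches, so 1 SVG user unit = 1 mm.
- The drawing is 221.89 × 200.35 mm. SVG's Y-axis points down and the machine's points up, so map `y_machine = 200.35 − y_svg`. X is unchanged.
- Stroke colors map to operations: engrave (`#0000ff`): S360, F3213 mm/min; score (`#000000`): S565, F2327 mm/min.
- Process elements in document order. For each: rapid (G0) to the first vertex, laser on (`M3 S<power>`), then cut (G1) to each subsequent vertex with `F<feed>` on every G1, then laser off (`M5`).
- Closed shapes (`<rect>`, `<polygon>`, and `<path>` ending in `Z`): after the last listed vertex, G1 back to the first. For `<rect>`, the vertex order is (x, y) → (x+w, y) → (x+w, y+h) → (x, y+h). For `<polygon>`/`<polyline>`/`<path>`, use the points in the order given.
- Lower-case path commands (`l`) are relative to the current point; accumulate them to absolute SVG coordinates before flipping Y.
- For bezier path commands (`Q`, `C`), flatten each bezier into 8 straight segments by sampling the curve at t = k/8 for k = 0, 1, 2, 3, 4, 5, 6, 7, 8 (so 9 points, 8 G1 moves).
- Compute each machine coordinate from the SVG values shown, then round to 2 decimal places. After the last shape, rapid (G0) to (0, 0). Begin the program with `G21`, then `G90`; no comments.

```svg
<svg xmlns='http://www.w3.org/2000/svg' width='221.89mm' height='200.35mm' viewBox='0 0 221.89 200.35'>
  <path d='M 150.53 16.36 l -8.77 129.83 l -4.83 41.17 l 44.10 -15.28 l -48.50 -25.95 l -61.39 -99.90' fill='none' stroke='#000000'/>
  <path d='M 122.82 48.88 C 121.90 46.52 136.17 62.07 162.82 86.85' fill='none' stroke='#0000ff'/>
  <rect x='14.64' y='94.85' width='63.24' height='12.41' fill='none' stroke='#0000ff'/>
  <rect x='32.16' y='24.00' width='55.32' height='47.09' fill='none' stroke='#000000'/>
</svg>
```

G21
G90
G0 X150.53 Y183.99
M3 S565
G1 X141.76 Y54.16 F2327
G1 X136.93 Y12.99 F2327
G1 X181.03 Y28.27 F2327
G1 X132.53 Y54.22 F2327
G1 X71.14 Y154.12 F2327
M5
G0 X122.82 Y151.47
M3 S360
G1 X123.18 Y151.53 F3213
G1 X124.93 Y150.02 F3213
G1 X128.05 Y147.03 F3213
G1 X132.48 Y142.66 F3213
G1 X138.21 Y137.03 F3213
G1 X145.20 Y130.22 F3213
G1 X153.41 Y122.34 F3213
G1 X162.82 Y113.50 F3213
M5
G0 X14.64 Y105.50
M3 S360
G1 X77.88 Y105.50 F3213
G1 X77.88 Y93.09 F3213
G1 X14.64 Y93.09 F3213
G1 X14.64 Y105.50 F3213
M5
G0 X32.16 Y176.35
M3 S565
G1 X87.48 Y176.35 F2327
G1 X87.48 Y129.26 F2327
G1 X32.16 Y129.26 F2327
G1 X32.16 Y176.35 F2327
M5
G0 X0.00 Y0.00

viewBox `0 0 221.89 200.35` with mm width/height → 1 unit = 1 mm. Flip: y_m = 200.35 − y_svg.

**Shape 1** — `<path>` open polyline, stroke `#000000` → score (S565, F2327). Machine vertices: (150.53,183.99) → (141.76,54.16) → (136.93,12.99) → (181.03,28.27) → (132.53,54.22) → (71.14,154.12). Open path.

**Shape 2** — `<path>` cubic bezier, stroke `#0000ff` → engrave (S360, F3213). Control points (SVG): P0=(122.82,48.88), P1=(121.90,46.52), P2=(136.17,62.07), P3=(162.82,86.85); sampled at t=k/8. Machine vertices: (122.82,151.47) → (123.18,151.53) → (124.93,150.02) → (128.05,147.03) → (132.48,142.66) → (138.21,137.03) → (145.20,130.22) → (153.41,122.34) → (162.82,113.50). Open path.

**Shape 3** — `<rect>` rectangle, stroke `#0000ff` → engrave (S360, F3213). Machine vertices: (14.64,105.50) → (77.88,105.50) → (77.88,93.09) → (14.64,93.09) → (14.64,105.50). Closed: final G1 returns to the first vertex.

**Shape 4** — `<rect>` rectangle, stroke `#000000` → score (S565, F2327). Machine vertices: (32.16,176.35) → (87.48,176.35) → (87.48,129.26) → (32.16,129.26) → (32.16,176.35). Closed: final G1 returns to the first vertex.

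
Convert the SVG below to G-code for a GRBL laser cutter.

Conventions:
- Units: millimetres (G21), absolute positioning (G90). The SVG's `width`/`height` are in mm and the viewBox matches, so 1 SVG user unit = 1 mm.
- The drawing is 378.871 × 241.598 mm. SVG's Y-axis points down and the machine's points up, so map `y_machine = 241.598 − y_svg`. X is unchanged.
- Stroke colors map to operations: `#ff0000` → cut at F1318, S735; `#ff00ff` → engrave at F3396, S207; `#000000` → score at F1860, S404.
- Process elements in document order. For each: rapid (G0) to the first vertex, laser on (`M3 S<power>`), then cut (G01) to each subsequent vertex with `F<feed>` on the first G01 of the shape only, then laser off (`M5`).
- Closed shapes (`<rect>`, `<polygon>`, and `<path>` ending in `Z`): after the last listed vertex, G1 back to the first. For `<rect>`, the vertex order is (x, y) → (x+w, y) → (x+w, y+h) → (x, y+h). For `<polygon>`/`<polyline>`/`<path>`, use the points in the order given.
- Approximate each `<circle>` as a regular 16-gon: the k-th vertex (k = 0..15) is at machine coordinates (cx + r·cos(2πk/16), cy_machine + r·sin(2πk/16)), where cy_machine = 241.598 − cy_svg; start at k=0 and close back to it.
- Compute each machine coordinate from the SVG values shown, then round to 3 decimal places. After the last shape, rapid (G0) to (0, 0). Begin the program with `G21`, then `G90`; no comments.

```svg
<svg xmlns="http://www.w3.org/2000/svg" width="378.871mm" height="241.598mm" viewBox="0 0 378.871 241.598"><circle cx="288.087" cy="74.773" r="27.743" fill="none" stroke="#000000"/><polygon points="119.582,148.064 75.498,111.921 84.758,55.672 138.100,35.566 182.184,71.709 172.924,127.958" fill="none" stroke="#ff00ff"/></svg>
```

G21
G90
G0 X315.830 Y166.825
M3 S404
G01 X313.718 Y177.442 F1860
G01 X307.704 Y186.442
G01 X298.704 Y192.456
G01 X288.087 Y194.568
G01 X277.470 Y192.456
G01 X268.470 Y186.442
G01 X262.456 Y177.442
G01 X260.344 Y166.825
G01 X262.456 Y156.208
G01 X268.470 Y147.208
G01 X277.470 Y141.194
G01 X288.087 Y139.082
G01 X298.704 Y141.194
G01 X307.704 Y147.208
G01 X313.718 Y156.208
G01 X315.830 Y166.825
M5
G0 X119.582 Y93.534
M3 S207
G01 X75.498 Y129.677 F3396
G01 X84.758 Y185.926
G01 X138.100 Y206.032
G01 X182.184 Y169.889
G01 X172.924 Y113.640
G01 X119.582 Y93.534
M5
G0 X0.000 Y0.000

Since the viewBox matches the mm dimensions, user units are millimetres directly. The only transform is the Y-flip y_m = 241.598 − y_svg.

Shape 1 is a circle drawn with `<circle>`. Its stroke #000000 means score at S404, F1860. After flipping Y the toolpath is (315.830,166.825) → (313.718,177.442) → (307.704,186.442) → (298.704,192.456) → (288.087,194.568) → (277.470,192.456) → (268.470,186.442) → (262.456,177.442) → (260.344,166.825) → (262.456,156.208) → (268.470,147.208) → (277.470,141.194) → (288.087,139.082) → (298.704,141.194) → (307.704,147.208) → (313.718,156.208) → (315.830,166.825), returning to the start.

Shape 2 is a regular polygon drawn with `<polygon>`. Its stroke #ff00ff means engrave at S207, F3396. After flipping Y the toolpath is (119.582,93.534) → (75.498,129.677) → (84.758,185.926) → (138.100,206.032) → (182.184,169.889) → (172.924,113.640) → (119.582,93.534), returning to the start.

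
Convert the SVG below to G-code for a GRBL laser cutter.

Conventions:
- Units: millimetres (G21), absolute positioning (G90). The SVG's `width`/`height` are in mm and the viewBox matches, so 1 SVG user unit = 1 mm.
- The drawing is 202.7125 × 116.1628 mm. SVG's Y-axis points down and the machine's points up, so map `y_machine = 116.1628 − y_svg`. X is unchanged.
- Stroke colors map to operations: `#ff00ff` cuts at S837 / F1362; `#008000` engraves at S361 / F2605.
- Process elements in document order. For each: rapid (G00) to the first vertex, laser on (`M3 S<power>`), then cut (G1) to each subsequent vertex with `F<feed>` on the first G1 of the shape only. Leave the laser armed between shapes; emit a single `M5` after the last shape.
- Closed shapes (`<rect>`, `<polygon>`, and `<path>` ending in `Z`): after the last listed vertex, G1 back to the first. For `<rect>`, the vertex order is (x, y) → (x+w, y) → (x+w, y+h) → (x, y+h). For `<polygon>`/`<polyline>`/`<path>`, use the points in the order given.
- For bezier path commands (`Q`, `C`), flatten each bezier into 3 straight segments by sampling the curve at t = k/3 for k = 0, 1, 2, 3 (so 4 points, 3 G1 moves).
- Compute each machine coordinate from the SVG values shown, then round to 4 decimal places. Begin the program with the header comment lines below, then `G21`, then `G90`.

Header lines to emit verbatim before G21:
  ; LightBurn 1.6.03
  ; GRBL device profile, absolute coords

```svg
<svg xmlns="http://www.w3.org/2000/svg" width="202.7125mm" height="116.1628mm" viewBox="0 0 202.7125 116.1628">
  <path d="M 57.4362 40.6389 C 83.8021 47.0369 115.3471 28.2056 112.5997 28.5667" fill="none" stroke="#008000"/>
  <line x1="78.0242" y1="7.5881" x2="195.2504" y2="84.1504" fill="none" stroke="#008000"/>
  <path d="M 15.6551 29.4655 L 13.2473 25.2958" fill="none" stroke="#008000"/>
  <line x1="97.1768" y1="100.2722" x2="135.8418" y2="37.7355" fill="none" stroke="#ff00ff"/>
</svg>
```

; LightBurn 1.6.03
; GRBL device profile, absolute coords
G21
G90
G00 X57.4362 Y75.5239
M3 S361
G1 X84.0666 Y75.8904 F2605
G1 X105.3782 Y83.2050
G1 X112.5997 Y87.5961
G00 X78.0242 Y108.5747
M3 S361
G1 X195.2504 Y32.0124 F2605
G00 X15.6551 Y86.6973
M3 S361
G1 X13.2473 Y90.8670 F2605
G00 X97.1768 Y15.8906
M3 S837
G1 X135.8418 Y78.4273 F1362
M5

1 u = 1 mm; y_m = 116.1628 − y.

[1] `<path>` cubic bezier, #008000→engrave S361 F2605: (57.4362,75.5239) → (84.0666,75.8904) → (105.3782,83.2050) → (112.5997,87.5961)

[2] `<line>` line segment, #008000→engrave S361 F2605: (78.0242,108.5747) → (195.2504,32.0124)

[3] `<path>` line segment, #008000→engrave S361 F2605: (15.6551,86.6973) → (13.2473,90.8670)

[4] `<line>` line segment, #ff00ff→cut S837 F1362: (97.1768,15.8906) → (135.8418,78.4273)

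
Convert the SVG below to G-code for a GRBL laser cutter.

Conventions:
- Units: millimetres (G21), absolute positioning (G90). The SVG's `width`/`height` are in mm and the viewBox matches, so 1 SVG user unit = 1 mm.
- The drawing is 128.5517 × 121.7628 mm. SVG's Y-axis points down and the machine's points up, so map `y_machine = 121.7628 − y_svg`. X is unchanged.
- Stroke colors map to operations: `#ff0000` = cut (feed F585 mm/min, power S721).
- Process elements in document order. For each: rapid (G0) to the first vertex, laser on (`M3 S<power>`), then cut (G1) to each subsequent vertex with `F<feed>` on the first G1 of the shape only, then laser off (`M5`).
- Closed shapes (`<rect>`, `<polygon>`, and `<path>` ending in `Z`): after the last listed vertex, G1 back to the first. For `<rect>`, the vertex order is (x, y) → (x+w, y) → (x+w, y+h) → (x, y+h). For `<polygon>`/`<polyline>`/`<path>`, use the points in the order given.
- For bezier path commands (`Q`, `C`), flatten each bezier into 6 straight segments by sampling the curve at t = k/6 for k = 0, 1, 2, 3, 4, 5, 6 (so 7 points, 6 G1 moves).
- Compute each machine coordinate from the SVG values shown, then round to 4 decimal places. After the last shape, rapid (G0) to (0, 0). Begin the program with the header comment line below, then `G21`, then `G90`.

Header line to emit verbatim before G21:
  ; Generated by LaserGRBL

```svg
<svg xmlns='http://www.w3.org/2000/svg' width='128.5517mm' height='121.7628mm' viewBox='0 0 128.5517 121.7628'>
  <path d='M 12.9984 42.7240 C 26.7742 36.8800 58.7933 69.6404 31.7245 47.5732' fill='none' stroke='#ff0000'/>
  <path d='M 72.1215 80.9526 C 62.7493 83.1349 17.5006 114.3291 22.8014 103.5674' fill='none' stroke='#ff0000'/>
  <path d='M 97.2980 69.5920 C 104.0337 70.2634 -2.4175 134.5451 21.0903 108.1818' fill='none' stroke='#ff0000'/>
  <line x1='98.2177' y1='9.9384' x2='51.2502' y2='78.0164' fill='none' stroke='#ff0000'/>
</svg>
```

; Generated by LaserGRBL
G21
G90
G0 X12.9984 Y79.0388
M3 S721
G1 X21.0486 Y79.1763 F585
G1 X29.9912 Y75.4751
G1 X37.6782 Y70.5305
G1 X41.9615 Y66.9378
G1 X40.6929 Y67.2924
G1 X31.7245 Y74.1896
M5
G0 X72.1215 Y40.8102
M3 S721
G1 X64.8458 Y37.6299 F585
G1 X53.9914 Y31.5857
G1 X41.9591 Y24.6488
G1 X31.1495 Y18.7906
G1 X23.9633 Y15.9823
G1 X22.8014 Y18.1954
M5
G0 X97.2980 Y52.1708
M3 S721
G1 X92.3593 Y47.2484 F585
G1 X75.3101 Y36.0091
G1 X52.9046 Y22.7379
G1 X31.8968 Y11.7195
G1 X19.0406 Y7.2390
G1 X21.0903 Y13.5810
M5
G0 X98.2177 Y111.8244
M3 S721
G1 X51.2502 Y43.7464 F585
M5
G0 X0.0000 Y0.0000

Since the viewBox matches the mm dimensions, user units are millimetres directly. The only transform is the Y-flip y_m = 121.7628 − y_svg.

Shape 1 is a cubic bezier drawn with `<path>`. Its stroke #ff0000 means cut at S721, F585. After flipping Y the toolpath is (12.9984,79.0388) → (21.0486,79.1763) → (29.9912,75.4751) → (37.6782,70.5305) → (41.9615,66.9378) → (40.6929,67.2924) → (31.7245,74.1896).

Shape 2 is a cubic bezier drawn with `<path>`. Its stroke #ff0000 means cut at S721, F585. After flipping Y the toolpath is (72.1215,40.8102) → (64.8458,37.6299) → (53.9914,31.5857) → (41.9591,24.6488) → (31.1495,18.7906) → (23.9633,15.9823) → (22.8014,18.1954).

Shape 3 is a cubic bezier drawn with `<path>`. Its stroke #ff0000 means cut at S721, F585. After flipping Y the toolpath is (97.2980,52.1708) → (92.3593,47.2484) → (75.3101,36.0091) → (52.9046,22.7379) → (31.8968,11.7195) → (19.0406,7.2390) → (21.0903,13.5810).

Shape 4 is a line segment drawn with `<line>`. Its stroke #ff0000 means cut at S721, F585. After flipping Y the toolpath is (98.2177,111.8244) → (51.2502,43.7464).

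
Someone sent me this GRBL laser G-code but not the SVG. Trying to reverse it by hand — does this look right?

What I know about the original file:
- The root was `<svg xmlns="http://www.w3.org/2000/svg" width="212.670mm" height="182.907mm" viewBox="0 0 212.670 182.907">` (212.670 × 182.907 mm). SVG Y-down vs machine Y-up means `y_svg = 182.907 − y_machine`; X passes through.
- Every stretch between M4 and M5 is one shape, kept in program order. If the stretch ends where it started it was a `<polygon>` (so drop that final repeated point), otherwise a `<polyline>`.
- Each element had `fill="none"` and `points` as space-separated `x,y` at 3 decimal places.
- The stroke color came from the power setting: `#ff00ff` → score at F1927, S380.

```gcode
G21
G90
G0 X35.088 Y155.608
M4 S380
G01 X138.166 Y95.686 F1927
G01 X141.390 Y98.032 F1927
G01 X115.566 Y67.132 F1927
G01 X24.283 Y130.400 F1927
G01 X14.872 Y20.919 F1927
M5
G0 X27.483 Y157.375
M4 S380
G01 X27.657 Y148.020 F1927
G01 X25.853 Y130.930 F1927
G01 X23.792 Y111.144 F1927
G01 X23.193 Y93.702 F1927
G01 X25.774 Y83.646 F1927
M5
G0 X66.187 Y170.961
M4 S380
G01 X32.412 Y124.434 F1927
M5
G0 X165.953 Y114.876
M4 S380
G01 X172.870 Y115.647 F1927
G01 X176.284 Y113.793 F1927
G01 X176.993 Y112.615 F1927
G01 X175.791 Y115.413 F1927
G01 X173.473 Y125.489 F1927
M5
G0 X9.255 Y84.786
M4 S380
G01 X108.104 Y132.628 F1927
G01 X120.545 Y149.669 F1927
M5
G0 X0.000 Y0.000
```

<svg xmlns="http://www.w3.org/2000/svg" width="212.670mm" height="182.907mm" viewBox="0 0 212.670 182.907">
  <polyline points="35.088,27.299 138.166,87.221 141.390,84.875 115.566,115.775 24.283,52.507 14.872,161.988" fill="none" stroke="#ff00ff"/>
  <polyline points="27.483,25.532 27.657,34.887 25.853,51.977 23.792,71.763 23.193,89.205 25.774,99.261" fill="none" stroke="#ff00ff"/>
  <polyline points="66.187,11.946 32.412,58.473" fill="none" stroke="#ff00ff"/>
  <polyline points="165.953,68.031 172.870,67.260 176.284,69.114 176.993,70.292 175.791,67.494 173.473,57.418" fill="none" stroke="#ff00ff"/>
  <polyline points="9.255,98.121 108.104,50.279 120.545,33.238" fill="none" stroke="#ff00ff"/>
</svg>

Each laser-on run becomes one SVG element. Flip Y back into SVG space with y_svg = 182.907 − y_machine. Every run uses S380, so all elements get stroke `#ff00ff` (score).

Run 1: The run is open, so emit a `<polyline>` with points (Y-flipped): 35.088,27.299 138.166,87.221 141.390,84.875 115.566,115.775 24.283,52.507 14.872,161.988.

Run 2: The run is open, so emit a `<polyline>` with points (Y-flipped): 27.483,25.532 27.657,34.887 25.853,51.977 23.792,71.763 23.193,89.205 25.774,99.261.

Run 3: The run is open, so emit a `<polyline>` with points (Y-flipped): 66.187,11.946 32.412,58.473.

Run 4: The run is open, so emit a `<polyline>` with points (Y-flipped): 165.953,68.031 172.870,67.260 176.284,69.114 176.993,70.292 175.791,67.494 173.473,57.418.

Run 5: The run is open, so emit a `<polyline>` with points (Y-flipped): 9.255,98.121 108.104,50.279 120.545,33.238.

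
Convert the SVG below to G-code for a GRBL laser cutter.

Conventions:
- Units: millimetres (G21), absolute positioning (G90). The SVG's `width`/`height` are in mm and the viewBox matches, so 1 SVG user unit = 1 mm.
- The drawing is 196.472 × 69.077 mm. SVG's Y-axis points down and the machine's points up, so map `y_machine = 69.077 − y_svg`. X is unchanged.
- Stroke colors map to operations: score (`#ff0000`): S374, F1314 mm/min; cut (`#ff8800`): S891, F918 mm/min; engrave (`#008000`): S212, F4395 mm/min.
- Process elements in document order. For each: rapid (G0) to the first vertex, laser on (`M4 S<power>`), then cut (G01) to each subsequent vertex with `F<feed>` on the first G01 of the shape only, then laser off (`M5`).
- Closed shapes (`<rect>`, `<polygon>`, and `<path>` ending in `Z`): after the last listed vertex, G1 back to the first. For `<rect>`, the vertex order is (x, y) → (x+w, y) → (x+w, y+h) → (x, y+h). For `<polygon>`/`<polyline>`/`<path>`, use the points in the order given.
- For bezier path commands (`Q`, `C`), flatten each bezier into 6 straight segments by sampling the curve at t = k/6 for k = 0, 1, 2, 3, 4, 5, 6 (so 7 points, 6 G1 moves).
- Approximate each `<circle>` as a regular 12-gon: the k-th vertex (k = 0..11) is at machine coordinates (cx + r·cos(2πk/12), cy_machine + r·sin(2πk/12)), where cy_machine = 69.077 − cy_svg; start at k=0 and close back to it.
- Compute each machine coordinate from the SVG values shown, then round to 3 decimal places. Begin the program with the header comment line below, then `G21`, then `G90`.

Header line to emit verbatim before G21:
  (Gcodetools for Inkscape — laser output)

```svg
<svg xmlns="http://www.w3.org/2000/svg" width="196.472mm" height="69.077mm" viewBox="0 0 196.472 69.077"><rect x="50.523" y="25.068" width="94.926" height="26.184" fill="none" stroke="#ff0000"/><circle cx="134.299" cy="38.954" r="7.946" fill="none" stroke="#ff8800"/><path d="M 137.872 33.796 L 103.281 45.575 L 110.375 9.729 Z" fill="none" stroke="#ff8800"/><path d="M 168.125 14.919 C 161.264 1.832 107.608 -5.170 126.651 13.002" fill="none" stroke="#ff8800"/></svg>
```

1 u = 1 mm; y_m = 69.077 − y.

[1] `<rect>` rectangle, #ff0000→score S374 F1314: (50.523,44.009) → (145.449,44.009) → (145.449,17.825) → (50.523,17.825) → (50.523,44.009) (closed)

[2] `<circle>` circle, #ff8800→cut S891 F918: (142.245,30.123) → (141.180,34.096) → (138.272,37.004) → (134.299,38.069) → (130.326,37.004) → (127.418,34.096) → (126.353,30.123) → (127.418,26.150) → (130.326,23.242) → (134.299,22.177) → (138.272,23.242) → (141.180,26.150) → (142.245,30.123) (closed)

[3] `<path>` regular polygon, #ff8800→cut S891 F918: (137.872,35.281) → (103.281,23.502) → (110.375,59.348) → (137.872,35.281) (closed)

[4] `<path>` cubic bezier, #ff8800→cut S891 F918: (168.125,54.158) → (161.348,60.106) → (150.091,64.510) → (137.674,66.839) → (127.415,66.563) → (122.635,63.152) → (126.651,56.075)

(Gcodetools for Inkscape — laser output)
G21
G90
G0 X50.523 Y44.009
M4 S374
G01 X145.449 Y44.009 F1314
G01 X145.449 Y17.825
G01 X50.523 Y17.825
G01 X50.523 Y44.009
M5
G0 X142.245 Y30.123
M4 S891
G01 X141.180 Y34.096 F918
G01 X138.272 Y37.004
G01 X134.299 Y38.069
G01 X130.326 Y37.004
G01 X127.418 Y34.096
G01 X126.353 Y30.123
G01 X127.418 Y26.150
G01 X130.326 Y23.242
G01 X134.299 Y22.177
G01 X138.272 Y23.242
G01 X141.180 Y26.150
G01 X142.245 Y30.123
M5
G0 X137.872 Y35.281
M4 S891
G01 X103.281 Y23.502 F918
G01 X110.375 Y59.348
G01 X137.872 Y35.281
M5
G0 X168.125 Y54.158
M4 S891
G01 X161.348 Y60.106 F918
G01 X150.091 Y64.510
G01 X137.674 Y66.839
G01 X127.415 Y66.563
G01 X122.635 Y63.152
G01 X126.651 Y56.075
M5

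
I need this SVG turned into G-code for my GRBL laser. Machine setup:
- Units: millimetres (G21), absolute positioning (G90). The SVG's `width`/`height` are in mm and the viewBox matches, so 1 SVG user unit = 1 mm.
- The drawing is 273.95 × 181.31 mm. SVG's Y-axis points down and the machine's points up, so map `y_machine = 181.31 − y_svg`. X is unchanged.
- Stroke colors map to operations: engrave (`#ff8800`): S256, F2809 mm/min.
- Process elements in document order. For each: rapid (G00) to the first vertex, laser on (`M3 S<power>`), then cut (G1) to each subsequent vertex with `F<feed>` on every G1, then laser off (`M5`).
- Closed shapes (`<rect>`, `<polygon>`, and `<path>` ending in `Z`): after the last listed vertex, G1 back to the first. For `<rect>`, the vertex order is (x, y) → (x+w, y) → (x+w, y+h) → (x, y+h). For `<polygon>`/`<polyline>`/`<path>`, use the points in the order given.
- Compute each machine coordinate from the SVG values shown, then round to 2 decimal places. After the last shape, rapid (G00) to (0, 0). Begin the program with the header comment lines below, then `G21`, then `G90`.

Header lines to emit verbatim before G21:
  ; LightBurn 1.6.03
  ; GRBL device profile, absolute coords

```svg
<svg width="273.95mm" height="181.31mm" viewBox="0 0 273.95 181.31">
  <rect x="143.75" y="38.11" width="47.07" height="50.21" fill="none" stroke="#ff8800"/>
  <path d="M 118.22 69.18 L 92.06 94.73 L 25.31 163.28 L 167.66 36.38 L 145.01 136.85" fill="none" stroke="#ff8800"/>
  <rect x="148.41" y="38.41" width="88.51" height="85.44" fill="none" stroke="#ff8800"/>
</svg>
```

Since the viewBox matches the mm dimensions, user units are millimetres directly. The only transform is the Y-flip y_m = 181.31 − y_svg.

Shape 1 is a rectangle drawn with `<rect>`. Its stroke #ff8800 means engrave at S256, F2809. After flipping Y the toolpath is (143.75,143.20) → (190.82,143.20) → (190.82,92.99) → (143.75,92.99) → (143.75,143.20), returning to the start.

Shape 2 is a open polyline drawn with `<path>`. Its stroke #ff8800 means engrave at S256, F2809. After flipping Y the toolpath is (118.22,112.13) → (92.06,86.58) → (25.31,18.03) → (167.66,144.93) → (145.01,44.46).

Shape 3 is a rectangle drawn with `<rect>`. Its stroke #ff8800 means engrave at S256, F2809. After flipping Y the toolpath is (148.41,142.90) → (236.92,142.90) → (236.92,57.46) → (148.41,57.46) → (148.41,142.90), returning to the start.

; LightBurn 1.6.03
; GRBL device profile, absolute coords
G21
G90
G00 X143.75 Y143.20
M3 S256
G1 X190.82 Y143.20 F2809
G1 X190.82 Y92.99 F2809
G1 X143.75 Y92.99 F2809
G1 X143.75 Y143.20 F2809
M5
G00 X118.22 Y112.13
M3 S256
G1 X92.06 Y86.58 F2809
G1 X25.31 Y18.03 F2809
G1 X167.66 Y144.93 F2809
G1 X145.01 Y44.46 F2809
M5
G00 X148.41 Y142.90
M3 S256
G1 X236.92 Y142.90 F2809
G1 X236.92 Y57.46 F2809
G1 X148.41 Y57.46 F2809
G1 X148.41 Y142.90 F2809
M5
G00 X0.00 Y0.00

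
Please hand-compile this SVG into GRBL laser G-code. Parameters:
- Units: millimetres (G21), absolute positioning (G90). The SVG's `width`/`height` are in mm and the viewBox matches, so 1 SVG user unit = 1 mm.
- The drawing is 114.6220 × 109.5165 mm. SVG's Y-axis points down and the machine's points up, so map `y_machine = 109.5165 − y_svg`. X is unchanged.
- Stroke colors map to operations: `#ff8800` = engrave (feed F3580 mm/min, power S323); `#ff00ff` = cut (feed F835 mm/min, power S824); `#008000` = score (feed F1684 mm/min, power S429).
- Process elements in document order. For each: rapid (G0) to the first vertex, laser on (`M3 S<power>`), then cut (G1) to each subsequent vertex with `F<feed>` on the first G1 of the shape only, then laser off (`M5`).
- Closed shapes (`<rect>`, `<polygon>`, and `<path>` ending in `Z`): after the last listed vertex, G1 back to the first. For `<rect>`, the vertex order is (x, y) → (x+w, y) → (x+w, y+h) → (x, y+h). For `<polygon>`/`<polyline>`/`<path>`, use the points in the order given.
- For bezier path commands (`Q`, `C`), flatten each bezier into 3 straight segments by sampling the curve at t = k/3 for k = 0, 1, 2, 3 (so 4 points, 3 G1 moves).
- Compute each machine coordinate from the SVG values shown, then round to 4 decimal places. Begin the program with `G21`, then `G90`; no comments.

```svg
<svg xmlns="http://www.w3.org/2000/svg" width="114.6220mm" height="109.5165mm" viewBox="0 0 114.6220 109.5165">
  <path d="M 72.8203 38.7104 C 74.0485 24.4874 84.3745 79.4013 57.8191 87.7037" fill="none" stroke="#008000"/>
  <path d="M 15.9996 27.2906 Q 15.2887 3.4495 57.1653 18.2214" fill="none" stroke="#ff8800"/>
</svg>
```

1 u = 1 mm; y_m = 109.5165 − y.

[1] `<path>` cubic bezier, #008000→score S429 F1684: (72.8203,70.8061) → (75.3782,66.2704) → (73.7836,41.3654) → (57.8191,21.8128)

[2] `<path>` quadratic bezier, #ff8800→engrave S323 F3580: (15.9996,82.2259) → (20.2576,93.8296) → (33.9795,96.8527) → (57.1653,91.2951)

G21
G90
G0 X72.8203 Y70.8061
M3 S429
G1 X75.3782 Y66.2704 F1684
G1 X73.7836 Y41.3654
G1 X57.8191 Y21.8128
M5
G0 X15.9996 Y82.2259
M3 S323
G1 X20.2576 Y93.8296 F3580
G1 X33.9795 Y96.8527
G1 X57.1653 Y91.2951
M5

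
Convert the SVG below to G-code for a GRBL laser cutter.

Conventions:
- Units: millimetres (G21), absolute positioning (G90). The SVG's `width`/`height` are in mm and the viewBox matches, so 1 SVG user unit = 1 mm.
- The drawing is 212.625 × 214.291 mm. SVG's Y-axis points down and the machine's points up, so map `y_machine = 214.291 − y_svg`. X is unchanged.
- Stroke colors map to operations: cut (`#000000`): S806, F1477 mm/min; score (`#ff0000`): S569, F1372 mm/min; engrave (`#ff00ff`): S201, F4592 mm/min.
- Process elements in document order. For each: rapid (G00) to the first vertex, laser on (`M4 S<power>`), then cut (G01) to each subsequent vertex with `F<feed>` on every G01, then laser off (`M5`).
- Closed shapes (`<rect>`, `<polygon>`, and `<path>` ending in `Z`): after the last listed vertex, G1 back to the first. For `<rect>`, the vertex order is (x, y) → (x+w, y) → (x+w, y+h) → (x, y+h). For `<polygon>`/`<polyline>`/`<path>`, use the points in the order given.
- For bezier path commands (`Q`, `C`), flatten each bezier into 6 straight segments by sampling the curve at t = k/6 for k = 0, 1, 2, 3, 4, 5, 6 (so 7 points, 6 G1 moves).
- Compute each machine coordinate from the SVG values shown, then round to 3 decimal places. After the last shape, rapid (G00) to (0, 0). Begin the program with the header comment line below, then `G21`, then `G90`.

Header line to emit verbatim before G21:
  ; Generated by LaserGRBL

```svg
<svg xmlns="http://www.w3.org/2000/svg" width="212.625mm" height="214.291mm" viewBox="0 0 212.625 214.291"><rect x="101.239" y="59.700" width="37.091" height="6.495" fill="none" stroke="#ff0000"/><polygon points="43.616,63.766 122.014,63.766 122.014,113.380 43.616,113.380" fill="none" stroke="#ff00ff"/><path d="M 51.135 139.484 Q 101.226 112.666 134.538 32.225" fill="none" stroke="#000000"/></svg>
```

viewBox `0 0 212.625 214.291` with mm width/height → 1 unit = 1 mm. Flip: y_m = 214.291 − y_svg.

**Shape 1** — `<rect>` rectangle, stroke `#ff0000` → score (S569, F1372). Machine vertices: (101.239,154.591) → (138.330,154.591) → (138.330,148.096) → (101.239,148.096) → (101.239,154.591). Closed: final G1 returns to the first vertex.

**Shape 2** — `<polygon>` rectangle, stroke `#ff00ff` → engrave (S201, F4592). Machine vertices: (43.616,150.525) → (122.014,150.525) → (122.014,100.911) → (43.616,100.911) → (43.616,150.525). Closed: final G1 returns to the first vertex.

**Shape 3** — `<path>` quadratic bezier, stroke `#000000` → cut (S806, F1477). Control points (SVG): P0=(51.135,139.484), P1=(101.226,112.666), P2=(134.538,32.225); sampled at t=k/6. Machine vertices: (51.135,74.807) → (67.366,85.236) → (82.665,98.644) → (97.031,115.031) → (110.466,134.397) → (122.968,156.742) → (134.538,182.066). Open path.

; Generated by LaserGRBL
G21
G90
G00 X101.239 Y154.591
M4 S569
G01 X138.330 Y154.591 F1372
G01 X138.330 Y148.096 F1372
G01 X101.239 Y148.096 F1372
G01 X101.239 Y154.591 F1372
M5
G00 X43.616 Y150.525
M4 S201
G01 X122.014 Y150.525 F4592
G01 X122.014 Y100.911 F4592
G01 X43.616 Y100.911 F4592
G01 X43.616 Y150.525 F4592
M5
G00 X51.135 Y74.807
M4 S806
G01 X67.366 Y85.236 F1477
G01 X82.665 Y98.644 F1477
G01 X97.031 Y115.031 F1477
G01 X110.466 Y134.397 F1477
G01 X122.968 Y156.742 F1477
G01 X134.538 Y182.066 F1477
M5
G00 X0.000 Y0.000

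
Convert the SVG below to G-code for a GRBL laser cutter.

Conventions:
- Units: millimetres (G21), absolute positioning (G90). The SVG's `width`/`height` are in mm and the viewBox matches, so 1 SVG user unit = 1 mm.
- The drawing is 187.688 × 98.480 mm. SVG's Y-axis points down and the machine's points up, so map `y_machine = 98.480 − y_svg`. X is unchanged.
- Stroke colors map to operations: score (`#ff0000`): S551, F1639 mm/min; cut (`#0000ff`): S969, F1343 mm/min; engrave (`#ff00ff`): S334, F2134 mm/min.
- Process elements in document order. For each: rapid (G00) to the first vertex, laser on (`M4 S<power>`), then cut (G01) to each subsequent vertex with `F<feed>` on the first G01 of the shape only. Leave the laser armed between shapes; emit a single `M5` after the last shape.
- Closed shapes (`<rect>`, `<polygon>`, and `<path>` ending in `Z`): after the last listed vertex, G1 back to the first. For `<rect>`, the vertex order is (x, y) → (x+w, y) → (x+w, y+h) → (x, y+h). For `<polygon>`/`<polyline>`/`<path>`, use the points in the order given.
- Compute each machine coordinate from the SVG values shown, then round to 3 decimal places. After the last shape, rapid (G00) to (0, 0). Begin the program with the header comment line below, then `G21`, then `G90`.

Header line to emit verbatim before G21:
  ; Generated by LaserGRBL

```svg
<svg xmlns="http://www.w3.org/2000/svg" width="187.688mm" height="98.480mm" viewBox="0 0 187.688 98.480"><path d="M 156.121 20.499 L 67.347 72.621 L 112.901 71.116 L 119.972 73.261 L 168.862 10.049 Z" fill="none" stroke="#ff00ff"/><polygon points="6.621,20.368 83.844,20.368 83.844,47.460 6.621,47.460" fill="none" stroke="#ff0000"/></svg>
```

; Generated by LaserGRBL
G21
G90
G00 X156.121 Y77.981
M4 S334
G01 X67.347 Y25.859 F2134
G01 X112.901 Y27.364
G01 X119.972 Y25.219
G01 X168.862 Y88.431
G01 X156.121 Y77.981
G00 X6.621 Y78.112
M4 S551
G01 X83.844 Y78.112 F1639
G01 X83.844 Y51.020
G01 X6.621 Y51.020
G01 X6.621 Y78.112
M5
G00 X0.000 Y0.000

1 u = 1 mm; y_m = 98.480 − y.

[1] `<path>` closed polygon, #ff00ff→engrave S334 F2134: (156.121,77.981) → (67.347,25.859) → (112.901,27.364) → (119.972,25.219) → (168.862,88.431) → (156.121,77.981) (closed)

[2] `<polygon>` rectangle, #ff0000→score S551 F1639: (6.621,78.112) → (83.844,78.112) → (83.844,51.020) → (6.621,51.020) → (6.621,78.112) (closed)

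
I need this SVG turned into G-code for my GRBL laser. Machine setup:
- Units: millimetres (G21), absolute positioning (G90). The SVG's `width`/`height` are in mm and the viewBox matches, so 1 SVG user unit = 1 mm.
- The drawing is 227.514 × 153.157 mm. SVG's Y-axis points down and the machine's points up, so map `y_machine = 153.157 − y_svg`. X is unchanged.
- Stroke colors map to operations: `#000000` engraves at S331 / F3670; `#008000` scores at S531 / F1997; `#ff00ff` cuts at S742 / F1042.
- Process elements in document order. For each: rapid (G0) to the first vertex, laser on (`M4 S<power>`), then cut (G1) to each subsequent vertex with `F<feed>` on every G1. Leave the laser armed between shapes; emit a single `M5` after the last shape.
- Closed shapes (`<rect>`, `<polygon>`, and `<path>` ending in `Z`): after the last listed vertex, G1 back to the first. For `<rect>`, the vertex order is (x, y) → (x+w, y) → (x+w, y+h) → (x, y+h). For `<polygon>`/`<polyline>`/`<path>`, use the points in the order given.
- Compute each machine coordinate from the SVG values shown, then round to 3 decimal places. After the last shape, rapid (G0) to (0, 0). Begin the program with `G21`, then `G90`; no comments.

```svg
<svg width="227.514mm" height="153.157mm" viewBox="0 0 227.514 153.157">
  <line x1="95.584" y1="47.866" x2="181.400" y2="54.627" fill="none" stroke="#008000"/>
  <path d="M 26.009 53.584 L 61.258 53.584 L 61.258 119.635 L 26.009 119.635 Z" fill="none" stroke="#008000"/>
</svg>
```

G21
G90
G0 X95.584 Y105.291
M4 S531
G1 X181.400 Y98.530 F1997
G0 X26.009 Y99.573
M4 S531
G1 X61.258 Y99.573 F1997
G1 X61.258 Y33.522 F1997
G1 X26.009 Y33.522 F1997
G1 X26.009 Y99.573 F1997
M5
G0 X0.000 Y0.000

1 u = 1 mm; y_m = 153.157 − y.

[1] `<line>` line segment, #008000→score S531 F1997: (95.584,105.291) → (181.400,98.530)

[2] `<path>` rectangle, #008000→score S531 F1997: (26.009,99.573) → (61.258,99.573) → (61.258,33.522) → (26.009,33.522) → (26.009,99.573) (closed)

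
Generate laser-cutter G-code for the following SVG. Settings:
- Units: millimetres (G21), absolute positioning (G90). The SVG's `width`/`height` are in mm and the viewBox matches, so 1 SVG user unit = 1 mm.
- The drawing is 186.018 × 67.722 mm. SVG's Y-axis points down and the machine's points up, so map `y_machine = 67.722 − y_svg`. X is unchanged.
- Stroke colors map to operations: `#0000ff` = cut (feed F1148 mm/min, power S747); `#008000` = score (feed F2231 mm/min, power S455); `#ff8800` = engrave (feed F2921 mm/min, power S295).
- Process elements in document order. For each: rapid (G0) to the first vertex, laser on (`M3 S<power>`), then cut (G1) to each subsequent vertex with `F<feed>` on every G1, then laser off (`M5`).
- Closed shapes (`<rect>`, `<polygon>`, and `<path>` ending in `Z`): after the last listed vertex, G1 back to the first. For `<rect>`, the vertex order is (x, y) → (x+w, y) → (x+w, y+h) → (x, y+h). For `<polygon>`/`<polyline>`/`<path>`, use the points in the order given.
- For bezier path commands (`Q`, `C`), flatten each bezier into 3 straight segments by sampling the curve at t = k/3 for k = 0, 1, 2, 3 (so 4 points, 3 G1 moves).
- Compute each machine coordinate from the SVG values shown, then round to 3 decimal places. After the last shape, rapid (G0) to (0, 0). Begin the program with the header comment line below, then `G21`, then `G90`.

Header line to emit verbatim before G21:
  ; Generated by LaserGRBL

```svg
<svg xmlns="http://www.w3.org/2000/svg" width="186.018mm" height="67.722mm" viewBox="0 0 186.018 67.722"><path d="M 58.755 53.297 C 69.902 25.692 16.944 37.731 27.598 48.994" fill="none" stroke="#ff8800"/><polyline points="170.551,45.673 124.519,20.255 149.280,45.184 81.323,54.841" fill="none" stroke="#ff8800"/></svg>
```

1 u = 1 mm; y_m = 67.722 − y.

[1] `<path>` cubic bezier, #ff8800→engrave S295 F2921: (58.755,14.425) → (53.264,30.312) → (33.418,28.753) → (27.598,18.728)

[2] `<polyline>` open polyline, #ff8800→engrave S295 F2921: (170.551,22.049) → (124.519,47.467) → (149.280,22.538) → (81.323,12.881)

; Generated by LaserGRBL
G21
G90
G0 X58.755 Y14.425
M3 S295
G1 X53.264 Y30.312 F2921
G1 X33.418 Y28.753 F2921
G1 X27.598 Y18.728 F2921
M5
G0 X170.551 Y22.049
M3 S295
G1 X124.519 Y47.467 F2921
G1 X149.280 Y22.538 F2921
G1 X81.323 Y12.881 F2921
M5
G0 X0.000 Y0.000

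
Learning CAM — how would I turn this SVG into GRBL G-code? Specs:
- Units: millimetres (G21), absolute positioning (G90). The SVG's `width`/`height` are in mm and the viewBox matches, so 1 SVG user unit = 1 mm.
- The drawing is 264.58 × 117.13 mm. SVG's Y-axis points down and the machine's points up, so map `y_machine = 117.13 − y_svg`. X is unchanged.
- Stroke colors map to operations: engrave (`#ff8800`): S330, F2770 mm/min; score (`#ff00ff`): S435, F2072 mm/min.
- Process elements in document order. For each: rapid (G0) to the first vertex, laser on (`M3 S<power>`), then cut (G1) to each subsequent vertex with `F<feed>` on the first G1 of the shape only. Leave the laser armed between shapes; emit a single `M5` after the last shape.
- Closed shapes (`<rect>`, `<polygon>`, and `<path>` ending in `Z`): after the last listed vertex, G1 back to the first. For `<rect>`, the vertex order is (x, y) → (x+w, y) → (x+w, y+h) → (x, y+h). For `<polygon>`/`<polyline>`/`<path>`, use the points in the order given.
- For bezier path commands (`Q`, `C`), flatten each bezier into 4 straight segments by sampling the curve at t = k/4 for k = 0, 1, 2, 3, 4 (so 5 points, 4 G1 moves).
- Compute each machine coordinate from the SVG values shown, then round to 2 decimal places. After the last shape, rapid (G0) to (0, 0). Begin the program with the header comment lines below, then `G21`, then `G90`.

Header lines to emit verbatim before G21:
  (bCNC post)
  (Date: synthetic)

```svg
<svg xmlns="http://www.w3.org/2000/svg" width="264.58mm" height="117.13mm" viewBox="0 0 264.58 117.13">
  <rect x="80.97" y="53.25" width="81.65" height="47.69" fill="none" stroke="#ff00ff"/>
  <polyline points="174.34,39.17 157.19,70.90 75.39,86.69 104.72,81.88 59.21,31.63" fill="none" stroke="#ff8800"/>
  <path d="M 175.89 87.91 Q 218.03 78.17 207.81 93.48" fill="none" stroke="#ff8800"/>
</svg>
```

(bCNC post)
(Date: synthetic)
G21
G90
G0 X80.97 Y63.88
M3 S435
G1 X162.62 Y63.88 F2072
G1 X162.62 Y16.19
G1 X80.97 Y16.19
G1 X80.97 Y63.88
G0 X174.34 Y77.96
M3 S330
G1 X157.19 Y46.23 F2770
G1 X75.39 Y30.44
G1 X104.72 Y35.25
G1 X59.21 Y85.50
G0 X175.89 Y29.22
M3 S330
G1 X193.69 Y32.52 F2770
G1 X204.94 Y32.70
G1 X209.65 Y29.74
G1 X207.81 Y23.65
M5
G0 X0.00 Y0.00

viewBox `0 0 264.58 117.13` with mm width/height → 1 unit = 1 mm. Flip: y_m = 117.13 − y_svg.

**Shape 1** — `<rect>` rectangle, stroke `#ff00ff` → score (S435, F2072). Machine vertices: (80.97,63.88) → (162.62,63.88) → (162.62,16.19) → (80.97,16.19) → (80.97,63.88). Closed: final G1 returns to the first vertex.

**Shape 2** — `<polyline>` open polyline, stroke `#ff8800` → engrave (S330, F2770). Machine vertices: (174.34,77.96) → (157.19,46.23) → (75.39,30.44) → (104.72,35.25) → (59.21,85.50). Open path.

**Shape 3** — `<path>` quadratic bezier, stroke `#ff8800` → engrave (S330, F2770). Control points (SVG): P0=(175.89,87.91), P1=(218.03,78.17), P2=(207.81,93.48); sampled at t=k/4. Machine vertices: (175.89,29.22) → (193.69,32.52) → (204.94,32.70) → (209.65,29.74) → (207.81,23.65). Open path.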